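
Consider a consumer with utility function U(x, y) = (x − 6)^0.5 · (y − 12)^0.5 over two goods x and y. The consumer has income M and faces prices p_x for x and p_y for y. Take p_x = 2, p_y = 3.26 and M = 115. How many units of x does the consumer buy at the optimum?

This is Cobb-Douglas in (x−6, y−12): tangency gives 0.5·p_y·(y−12) = 0.5·p_x·(x−6).
Substituting into the budget: x* = 6 + 0.5·(M − 6·p_x − 12·p_y)/p_x, and y* = 12 + 0.5·(…)/p_y.
Discretionary income = 115 − 6·2 − 12·3.26 = 63.88; x* = 6 + 0.5·63.88/2 = 21.97.

x* = 21.97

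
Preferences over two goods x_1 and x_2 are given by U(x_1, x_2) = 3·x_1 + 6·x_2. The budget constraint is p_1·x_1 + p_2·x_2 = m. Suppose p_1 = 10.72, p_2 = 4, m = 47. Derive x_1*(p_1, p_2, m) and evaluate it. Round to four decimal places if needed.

Perfect substitutes: compare marginal utility per dollar. 3/p_1 vs 6/p_2 → 0.2799 vs 1.5.
x_2 gives more utility per dollar, so spend all income on x_2: x_2* = m/p_2, x_1* = 0.
Numerically: x_1* = 0, x_2* = 11.75.

x_1* = 0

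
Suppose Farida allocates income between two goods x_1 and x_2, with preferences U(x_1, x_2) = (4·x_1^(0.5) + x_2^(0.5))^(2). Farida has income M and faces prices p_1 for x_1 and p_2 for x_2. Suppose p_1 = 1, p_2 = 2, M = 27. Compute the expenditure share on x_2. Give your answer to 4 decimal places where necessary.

MU_x_1 ∝ 4·x_1^(-0.5), MU_x_2 ∝ x_2^(-0.5), so MRS = 4·(x_2/x_1)^(0.5) = p_1/p_2.
Solve for the ratio: x_2/x_1 = [(1/4)·p_1/p_2]^(2).
With the ratio pinned down, the budget gives x_1* = M/(p_1 + p_2·(x_2/x_1)) and x_2* = (x_2/x_1)·x_1*.
Numerically x_2/x_1 = 0.015625, so x_1* = 27/(1 + 2·0.015625) = 26.1818 and x_2* = 0.015625·26.1818 = 0.4091.
Expenditure on x_2: 2·0.4091 = 0.8182; share = 0.0303.

share on x_2 = 0.0303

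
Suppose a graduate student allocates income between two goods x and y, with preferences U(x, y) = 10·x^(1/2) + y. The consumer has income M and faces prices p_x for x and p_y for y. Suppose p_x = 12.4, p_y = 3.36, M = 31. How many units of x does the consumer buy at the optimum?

x* = 1.8356

Solve: √x = 5·p_y/p_x, so x*(p_x,p_y) = (5·p_y/p_x)², and y* = (M − p_x·x*)/p_y.
Plugging in: x* = (5·3.36/12.4)² = 1.8356.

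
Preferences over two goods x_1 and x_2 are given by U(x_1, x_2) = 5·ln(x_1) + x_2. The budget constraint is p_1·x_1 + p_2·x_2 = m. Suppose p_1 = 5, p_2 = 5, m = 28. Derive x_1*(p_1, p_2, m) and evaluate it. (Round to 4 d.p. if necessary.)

Set MRS = p_1/p_2: (5/x_1)/1 = p_1/p_2.
So x_1*(p_1,p_2) = 5·p_2/p_1, independent of income; and x_2* = (m − 5·p_2)/p_2.
At the given prices: x_1* = 5·5/5 = 5.

x_1* = 5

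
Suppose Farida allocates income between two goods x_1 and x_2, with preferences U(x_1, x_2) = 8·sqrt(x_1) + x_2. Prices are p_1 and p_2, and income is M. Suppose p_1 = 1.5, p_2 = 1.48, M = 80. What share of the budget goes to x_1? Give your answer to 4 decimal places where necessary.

share on x_1 = 0.2921

Solve: √x_1 = 4·p_2/p_1, so x_1*(p_1,p_2) = (4·p_2/p_1)², and x_2* = (M − p_1·x_1*)/p_2.
Plugging in: x_1* = (4·1.48/1.5)² = 15.5762, x_2* = 38.2674.
Expenditure on x_1: 1.5·15.5762 = 23.3643; share = 0.2921.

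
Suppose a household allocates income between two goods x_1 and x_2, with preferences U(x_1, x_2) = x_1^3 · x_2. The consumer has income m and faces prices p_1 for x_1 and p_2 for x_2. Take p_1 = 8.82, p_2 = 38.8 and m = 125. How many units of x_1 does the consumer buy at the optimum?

Tangency: MRS = 3·x_2/x_1 = p_1/p_2.
Rearranging, p_2·x_2 = (1/3)·p_1·x_1. Substituting into the budget gives p_1·x_1·(1 + (1/3)) = m.
Demand: x_1*(p_1,p_2,m) = 0.75·m/p_1 and x_2* = 0.25·m/p_2.
At p_1=8.82, p_2=38.8, m=125: x_1* = 0.75·125/8.82 = 10.6293.

x_1* = 10.6293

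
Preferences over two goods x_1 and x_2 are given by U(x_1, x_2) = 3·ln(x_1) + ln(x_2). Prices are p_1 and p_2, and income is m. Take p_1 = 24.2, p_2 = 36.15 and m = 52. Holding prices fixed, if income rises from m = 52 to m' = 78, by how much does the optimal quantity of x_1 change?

Tangency: MRS = 3·x_2/x_1 = p_1/p_2.
Rearranging, p_2·x_2 = (1/3)·p_1·x_1. Substituting into the budget gives p_1·x_1·(1 + (1/3)) = m.
Demand: x_1*(p_1,p_2,m) = 0.75·m/p_1 and x_2* = 0.25·m/p_2.
At p_1=24.2, p_2=36.15, m=52: x_1* = 0.75·52/24.2 = 1.6116.
At m' = 78: x_1* = 2.4174. Change: 2.4174 − 1.6116 = 0.8058.

Δx_1* = 0.8058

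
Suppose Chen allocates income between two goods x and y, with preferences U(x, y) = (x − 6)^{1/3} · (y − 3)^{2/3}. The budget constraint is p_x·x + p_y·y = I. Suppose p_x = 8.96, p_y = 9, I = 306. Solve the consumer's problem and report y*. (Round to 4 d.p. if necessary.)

y* = 19.6844

MRS = (1/2)·(y−3)/(x−6). Tangency with p_x/p_y gives y−3 = 2·(p_x/p_y)·(x−6).
After buying the subsistence bundle (6, 3), a share 1/3 of the remaining income goes to x: x* = 6 + 1/3·(I − 6p_x − 3p_y)/p_x.
Discretionary income = 306 − 6·8.96 − 3·9 = 225.24; y* = 3 + 2/3·225.24/9 = 19.6844.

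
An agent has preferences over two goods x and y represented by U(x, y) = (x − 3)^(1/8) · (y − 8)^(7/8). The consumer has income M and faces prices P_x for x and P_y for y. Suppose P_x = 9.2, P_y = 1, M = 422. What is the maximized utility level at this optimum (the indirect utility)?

This is Cobb-Douglas in (x−3, y−8): tangency gives 0.125·P_y·(y−8) = 0.875·P_x·(x−3).
After buying the subsistence bundle (3, 8), a share 0.125 of the remaining income goes to x: x* = 3 + 0.125·(M − 3P_x − 8P_y)/P_x.
Discretionary income = 422 − 3·9.2 − 8·1 = 386.4; x* = 3 + 0.125·386.4/9.2 = 8.25; y* = 8 + 0.875·386.4/1 = 346.1.
Utility at the optimum: U(8.25, 346.1) = 200.879.

V = 200.879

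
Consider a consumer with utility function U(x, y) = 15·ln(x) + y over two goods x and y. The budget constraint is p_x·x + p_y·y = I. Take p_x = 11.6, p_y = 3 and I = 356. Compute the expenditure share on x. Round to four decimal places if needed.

Set MRS = p_x/p_y: (15/x)/1 = p_x/p_y.
So x*(p_x,p_y) = 15·p_y/p_x, independent of income; and y* = (I − 15·p_y)/p_y.
At the given prices: x* = 15·3/11.6 = 3.8793, and y* = 103.6667.
Expenditure on x: 11.6·3.8793 = 45; share = 0.1264.

share on x = 0.1264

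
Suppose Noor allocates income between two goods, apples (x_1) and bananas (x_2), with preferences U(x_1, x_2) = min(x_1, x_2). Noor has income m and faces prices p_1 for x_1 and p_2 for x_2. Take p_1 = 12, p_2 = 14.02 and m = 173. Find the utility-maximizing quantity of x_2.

x_2* = 6.6487

With perfect complements, no substitution: consume in ratio x_1:x_2 = 1:1.
Budget: p_1·x_1 + p_2·x_1 = m, so (p_1 + p_2)·x_1 = m.
Demand: x_1*(p_1,p_2,m) = m/(p_1 + p_2), x_2* = m/(p_1 + p_2).
Here 12 + 14.02 = 26.02, giving x_2* = 6.6487.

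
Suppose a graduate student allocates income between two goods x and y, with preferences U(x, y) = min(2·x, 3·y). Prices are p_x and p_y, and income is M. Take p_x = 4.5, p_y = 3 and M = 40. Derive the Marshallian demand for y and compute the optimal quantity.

y* = 4.1026

Leontief preferences: the optimum is at the kink where x/3 = y/2, i.e. y = (2/3)·x.
Budget: p_x·x + p_y·(2/3)·x = M, so (3·p_x + 2·p_y)·x = 3·M.
Demand: x*(p_x,p_y,M) = 3·M/(3·p_x + 2·p_y), y* = 2·M/(3·p_x + 2·p_y).
Here 3·4.5 + 2·3 = 19.5, giving y* = 4.1026.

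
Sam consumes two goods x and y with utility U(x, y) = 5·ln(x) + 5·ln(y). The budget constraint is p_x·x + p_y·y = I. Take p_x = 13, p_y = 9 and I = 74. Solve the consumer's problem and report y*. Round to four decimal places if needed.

The MRS is y/x. Set MRS = p_x/p_y.
So 5·p_y·y = 5·p_x·x; combined with the budget, a share 0.5 of income goes to x.
Demand: x*(p_x,p_y,I) = 0.5·I/p_x and y* = 0.5·I/p_y.
At p_x=13, p_y=9, I=74: y* = 0.5·74/9 = 4.1111.

y* = 4.1111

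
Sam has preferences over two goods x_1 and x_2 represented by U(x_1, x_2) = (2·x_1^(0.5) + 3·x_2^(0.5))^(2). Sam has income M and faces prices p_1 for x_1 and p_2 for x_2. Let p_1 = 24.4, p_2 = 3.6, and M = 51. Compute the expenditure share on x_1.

share on x_1 = 0.0615

MU_x_1 ∝ 2·x_1^(-0.5), MU_x_2 ∝ 3·x_2^(-0.5), so MRS = (2/3)·(x_2/x_1)^(0.5) = p_1/p_2.
Solve for the ratio: x_2/x_1 = [(3/2)·p_1/p_2]^(2).
With the ratio pinned down, the budget gives x_1* = M/(p_1 + p_2·(x_2/x_1)) and x_2* = (x_2/x_1)·x_1*.
Numerically x_2/x_1 = 103.361111, so x_1* = 51/(24.4 + 3.6·103.361111) = 0.1286 and x_2* = 103.361111·0.1286 = 13.2949.
Expenditure on x_1: 24.4·0.1286 = 3.1385; share = 0.0615.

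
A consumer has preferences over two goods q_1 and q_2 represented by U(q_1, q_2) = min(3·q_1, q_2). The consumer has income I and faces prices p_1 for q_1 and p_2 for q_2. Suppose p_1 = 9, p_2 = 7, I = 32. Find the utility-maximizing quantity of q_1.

q_1* = 1.0667

With perfect complements, no substitution: consume in ratio q_1:q_2 = 1:3.
Budget: p_1·q_1 + p_2·3·q_1 = I, so (p_1 + 3·p_2)·q_1 = I.
Demand: q_1*(p_1,p_2,I) = I/(p_1 + 3·p_2), q_2* = 3·I/(p_1 + 3·p_2).
Here 9 + 3·7 = 30, giving q_1* = 1.0667.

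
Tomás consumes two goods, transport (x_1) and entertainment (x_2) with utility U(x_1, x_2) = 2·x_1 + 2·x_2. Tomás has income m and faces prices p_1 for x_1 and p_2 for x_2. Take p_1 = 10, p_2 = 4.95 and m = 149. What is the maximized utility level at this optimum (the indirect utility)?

V = 60.202

Linear utility — the consumer picks whichever good has higher MU/price: 2/10 = 0.2 vs 2/4.95 = 0.404.
x_2 gives more utility per dollar, so spend all income on x_2: x_2* = m/p_2, x_1* = 0.
Numerically: x_1* = 0, x_2* = 30.101.
Utility at the optimum: U(0, 30.101) = 60.202.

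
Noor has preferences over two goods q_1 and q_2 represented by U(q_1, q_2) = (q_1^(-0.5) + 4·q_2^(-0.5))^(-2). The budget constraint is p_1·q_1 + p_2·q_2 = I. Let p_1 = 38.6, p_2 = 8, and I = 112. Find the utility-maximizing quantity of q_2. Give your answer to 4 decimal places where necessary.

MU_q_1 ∝ q_1^(-1.5), MU_q_2 ∝ 4·q_2^(-1.5), so MRS = (1/4)·(q_2/q_1)^(1.5) = p_1/p_2.
Hence q_2/q_1 = (4·p_1/p_2)^(1/(1.5)), i.e. raised to the 2/3 power.
With the ratio pinned down, the budget gives q_1* = I/(p_1 + p_2·(q_2/q_1)) and q_2* = (q_2/q_1)·q_1*.
Numerically q_2/q_1 = 7.195123, so q_1* = 112/(38.6 + 8·7.195123) = 1.1647 and q_2* = 7.195123·1.1647 = 8.3803.

q_2* = 8.3803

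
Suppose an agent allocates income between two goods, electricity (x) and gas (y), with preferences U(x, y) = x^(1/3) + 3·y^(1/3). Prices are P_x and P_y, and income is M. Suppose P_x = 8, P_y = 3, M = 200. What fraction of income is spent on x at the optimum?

MU_x ∝ x^(-2/3), MU_y ∝ 3·y^(-2/3), so MRS = (1/3)·(y/x)^(2/3) = P_x/P_y.
Solve for the ratio: y/x = [3·P_x/P_y]^(1.5).
Substitute y = (y/x)·x into the budget: x* = M/(P_x + P_y·(y/x)).
Numerically y/x = 22.627417, so x* = 200/(8 + 3·22.627417) = 2.6357 and y* = 22.627417·2.6357 = 59.6382.
Expenditure on x: 8·2.6357 = 21.0853; share = 0.1054.

share on x = 0.1054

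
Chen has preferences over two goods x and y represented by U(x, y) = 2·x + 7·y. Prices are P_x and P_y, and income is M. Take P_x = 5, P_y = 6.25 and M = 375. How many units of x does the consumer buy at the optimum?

x* = 0

Numerically: x* = 0, y* = 60.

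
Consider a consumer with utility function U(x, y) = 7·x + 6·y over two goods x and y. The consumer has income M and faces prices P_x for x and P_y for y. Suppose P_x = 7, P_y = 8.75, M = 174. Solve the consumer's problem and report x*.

Perfect substitutes: compare marginal utility per dollar. 7/P_x vs 6/P_y → 1 vs 0.6857.
x gives more utility per dollar, so spend all income on x: x* = M/P_x, y* = 0.
Numerically: x* = 24.8571, y* = 0.

x* = 24.8571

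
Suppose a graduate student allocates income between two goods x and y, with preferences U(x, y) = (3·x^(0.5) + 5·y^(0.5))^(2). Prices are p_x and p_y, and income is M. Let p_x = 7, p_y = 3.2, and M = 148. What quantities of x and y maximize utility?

x* = 2.9878, y* = 39.7142

MU_x ∝ 3·x^(-0.5), MU_y ∝ 5·y^(-0.5), so MRS = (3/5)·(y/x)^(0.5) = p_x/p_y.
Solve for the ratio: y/x = [(5/3)·p_x/p_y]^(2).
Substitute y = (y/x)·x into the budget: x* = M/(p_x + p_y·(y/x)).
Numerically y/x = 13.292101, so x* = 148/(7 + 3.2·13.292101) = 2.9878 and y* = 13.292101·2.9878 = 39.7142.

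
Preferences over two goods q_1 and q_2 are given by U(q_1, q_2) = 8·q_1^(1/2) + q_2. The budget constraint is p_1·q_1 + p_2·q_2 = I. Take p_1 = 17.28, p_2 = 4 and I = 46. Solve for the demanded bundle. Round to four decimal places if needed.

q_1* = 0.8573, q_2* = 7.7963

MU_q_1 = 4/√q_1, MU_q_2 = 1. Tangency: 4/√q_1 = p_1/p_2.
Solve: √q_1 = 4·p_2/p_1, so q_1*(p_1,p_2) = (4·p_2/p_1)², and q_2* = (I − p_1·q_1*)/p_2.
Plugging in: q_1* = (4·4/17.28)² = 0.8573, q_2* = 7.7963.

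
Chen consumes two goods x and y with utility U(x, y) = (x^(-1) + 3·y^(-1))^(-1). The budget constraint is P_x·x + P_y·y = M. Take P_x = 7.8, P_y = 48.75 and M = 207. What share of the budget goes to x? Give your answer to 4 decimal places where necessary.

share on x = 0.1876

With the ratio pinned down, the budget gives x* = M/(P_x + P_y·(y/x)) and y* = (y/x)·x*.
Numerically y/x = 0.69282, so x* = 207/(7.8 + 48.75·0.69282) = 4.979 and y* = 0.69282·4.979 = 3.4495.
Expenditure on x: 7.8·4.979 = 38.8358; share = 0.1876.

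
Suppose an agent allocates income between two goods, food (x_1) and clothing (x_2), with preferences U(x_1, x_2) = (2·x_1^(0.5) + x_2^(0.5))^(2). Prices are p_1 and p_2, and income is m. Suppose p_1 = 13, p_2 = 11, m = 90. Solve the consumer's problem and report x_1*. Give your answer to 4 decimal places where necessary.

x_1* = 5.3441

From the CES first-order condition, 2·(x_2/x_1)^(0.5) = p_1/p_2.
Solve for the ratio: x_2/x_1 = [(1/2)·p_1/p_2]^(2).
With the ratio pinned down, the budget gives x_1* = m/(p_1 + p_2·(x_2/x_1)) and x_2* = (x_2/x_1)·x_1*.
Numerically x_2/x_1 = 0.349174, so x_1* = 90/(13 + 11·0.349174) = 5.3441.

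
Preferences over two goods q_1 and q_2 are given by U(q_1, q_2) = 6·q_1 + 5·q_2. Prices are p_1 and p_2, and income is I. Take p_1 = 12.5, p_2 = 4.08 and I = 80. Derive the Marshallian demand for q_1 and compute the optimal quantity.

q_1* = 0

Numerically: q_1* = 0, q_2* = 19.6078.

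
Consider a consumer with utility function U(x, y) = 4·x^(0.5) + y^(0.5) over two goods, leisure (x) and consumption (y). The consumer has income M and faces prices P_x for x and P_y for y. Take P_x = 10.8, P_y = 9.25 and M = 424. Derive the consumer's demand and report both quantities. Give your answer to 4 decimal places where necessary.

From the CES first-order condition, 4·(y/x)^(0.5) = P_x/P_y.
Solve for the ratio: y/x = [(1/4)·P_x/P_y]^(2).
Substitute y = (y/x)·x into the budget: x* = M/(P_x + P_y·(y/x)).
Numerically y/x = 0.085201, so x* = 424/(10.8 + 9.25·0.085201) = 36.5892 and y* = 0.085201·36.5892 = 3.1174.

x* = 36.5892, y* = 3.1174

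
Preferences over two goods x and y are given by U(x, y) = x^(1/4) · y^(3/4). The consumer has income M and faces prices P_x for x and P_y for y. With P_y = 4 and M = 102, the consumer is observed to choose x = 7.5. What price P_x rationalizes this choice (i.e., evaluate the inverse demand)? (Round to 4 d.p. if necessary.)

MU_x/MU_y = (0.25·y)/(0.75·x); tangency sets this equal to P_x/P_y.
Rearranging, P_y·y = 3·P_x·x. Substituting into the budget gives P_x·x·(1 + 3) = M.
Demand: x*(P_x,P_y,M) = 0.25·M/P_x and y* = 0.75·M/P_y.
Set x* = 7.5 in the demand function and solve for P_x: P_x = 3.4.

P_x = 3.4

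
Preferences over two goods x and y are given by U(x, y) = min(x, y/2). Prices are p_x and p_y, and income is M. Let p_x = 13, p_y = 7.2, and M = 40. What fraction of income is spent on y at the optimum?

share on y = 0.5255

Demand: x*(p_x,p_y,M) = M/(p_x + 2·p_y), y* = 2·M/(p_x + 2·p_y).
Here 13 + 2·7.2 = 27.4, giving x* = 1.4599 and y* = 2.9197.
Expenditure on y: 7.2·2.9197 = 21.0219; share = 0.5255.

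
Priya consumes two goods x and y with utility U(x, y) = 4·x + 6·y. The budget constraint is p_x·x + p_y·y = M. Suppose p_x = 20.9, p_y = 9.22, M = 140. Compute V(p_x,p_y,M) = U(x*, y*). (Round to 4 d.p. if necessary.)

Perfect substitutes: compare marginal utility per dollar. 4/p_x vs 6/p_y → 0.1914 vs 0.6508.
y gives more utility per dollar, so spend all income on y: y* = M/p_y, x* = 0.
Numerically: x* = 0, y* = 15.1844.
Utility at the optimum: U(0, 15.1844) = 91.1063.

V = 91.1063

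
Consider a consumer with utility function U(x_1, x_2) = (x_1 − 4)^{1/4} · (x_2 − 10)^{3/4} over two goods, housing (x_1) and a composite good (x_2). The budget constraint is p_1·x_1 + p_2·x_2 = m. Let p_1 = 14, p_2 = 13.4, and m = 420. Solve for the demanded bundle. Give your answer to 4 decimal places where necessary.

After buying the subsistence bundle (4, 10), a share 0.25 of the remaining income goes to x_1: x_1* = 4 + 0.25·(m − 4p_1 − 10p_2)/p_1.
Discretionary income = 420 − 4·14 − 10·13.4 = 230; x_1* = 4 + 0.25·230/14 = 8.1071; x_2* = 10 + 0.75·230/13.4 = 22.8731.

x_1* = 8.1071, x_2* = 22.8731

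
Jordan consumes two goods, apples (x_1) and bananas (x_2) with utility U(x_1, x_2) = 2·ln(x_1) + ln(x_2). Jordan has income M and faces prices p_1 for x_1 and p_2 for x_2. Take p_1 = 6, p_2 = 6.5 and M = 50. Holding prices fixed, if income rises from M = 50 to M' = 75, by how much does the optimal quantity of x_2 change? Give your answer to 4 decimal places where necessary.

Δx_2* = 1.2821

Tangency: MRS = 2·x_2/x_1 = p_1/p_2.
Rearranging, p_2·x_2 = (1/2)·p_1·x_1. Substituting into the budget gives p_1·x_1·(1 + (1/2)) = M.
Demand: x_1*(p_1,p_2,M) = 2/3·M/p_1 and x_2* = 1/3·M/p_2.
At p_1=6, p_2=6.5, M=50: x_2* = 1/3·50/6.5 = 2.5641.
At M' = 75: x_2* = 3.8462. Change: 3.8462 − 2.5641 = 1.2821.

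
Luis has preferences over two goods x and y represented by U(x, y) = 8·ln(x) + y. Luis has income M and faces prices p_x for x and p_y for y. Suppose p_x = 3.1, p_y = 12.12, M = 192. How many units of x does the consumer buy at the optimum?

Set MRS = p_x/p_y: (8/x)/1 = p_x/p_y.
So x*(p_x,p_y) = 8·p_y/p_x, independent of income; and y* = (M − 8·p_y)/p_y.
At the given prices: x* = 8·12.12/3.1 = 31.2774.

x* = 31.2774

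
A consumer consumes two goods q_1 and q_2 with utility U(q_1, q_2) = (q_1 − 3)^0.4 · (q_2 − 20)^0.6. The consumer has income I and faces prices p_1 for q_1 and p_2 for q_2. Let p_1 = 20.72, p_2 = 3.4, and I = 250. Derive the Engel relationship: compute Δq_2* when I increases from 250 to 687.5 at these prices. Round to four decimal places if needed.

Δq_2* = 77.2059

MRS = (2/3)·(q_2−20)/(q_1−3). Tangency with p_1/p_2 gives q_2−20 = (3/2)·(p_1/p_2)·(q_1−3).
Substituting into the budget: q_1* = 3 + 0.4·(I − 3·p_1 − 20·p_2)/p_1, and q_2* = 20 + 0.6·(…)/p_2.
Discretionary income = 250 − 3·20.72 − 20·3.4 = 119.84; q_2* = 20 + 0.6·119.84/3.4 = 41.1482.
At I' = 687.5: q_2* = 118.3541. Change: 118.3541 − 41.1482 = 77.2059.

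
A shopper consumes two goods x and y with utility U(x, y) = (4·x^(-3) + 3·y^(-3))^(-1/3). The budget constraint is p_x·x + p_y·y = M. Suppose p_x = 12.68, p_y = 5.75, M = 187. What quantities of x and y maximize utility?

MRS = MU_x/MU_y = (4/3)·(y/x)^(4). Set equal to p_x/p_y.
Solve for the ratio: y/x = [(3/4)·p_x/p_y]^(0.25).
With the ratio pinned down, the budget gives x* = M/(p_x + p_y·(y/x)) and y* = (y/x)·x*.
Numerically y/x = 1.134039, so x* = 187/(12.68 + 5.75·1.134039) = 9.7392 and y* = 1.134039·9.7392 = 11.0447.

x* = 9.7392, y* = 11.0447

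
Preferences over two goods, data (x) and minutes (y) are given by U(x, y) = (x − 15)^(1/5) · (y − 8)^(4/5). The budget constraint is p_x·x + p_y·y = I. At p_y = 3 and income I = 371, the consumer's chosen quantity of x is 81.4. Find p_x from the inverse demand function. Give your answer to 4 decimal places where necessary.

p_x = 1

Let x' = x−15, y' = y−8. MRS = (1/4)·y'/x' = p_x/p_y.
After buying the subsistence bundle (15, 8), a share 0.2 of the remaining income goes to x: x* = 15 + 0.2·(I − 15p_x − 8p_y)/p_x.
Set x* = 81.4 in the demand function and solve for p_x: p_x = 1.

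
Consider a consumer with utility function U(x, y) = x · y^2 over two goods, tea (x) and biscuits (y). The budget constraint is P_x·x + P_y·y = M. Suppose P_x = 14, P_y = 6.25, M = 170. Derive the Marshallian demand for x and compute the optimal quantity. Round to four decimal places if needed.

Tangency: MRS = (1/2)·y/x = P_x/P_y.
Rearranging, P_y·y = 2·P_x·x. Substituting into the budget gives P_x·x·(1 + 2) = M.
Demand: x*(P_x,P_y,M) = 1/3·M/P_x and y* = 2/3·M/P_y.
At P_x=14, P_y=6.25, M=170: x* = 1/3·170/14 = 4.0476.

x* = 4.0476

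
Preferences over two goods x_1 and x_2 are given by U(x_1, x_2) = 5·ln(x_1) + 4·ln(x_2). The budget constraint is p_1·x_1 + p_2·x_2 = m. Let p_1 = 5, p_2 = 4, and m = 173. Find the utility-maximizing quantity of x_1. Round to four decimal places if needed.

x_1* = 19.2222

The MRS is (5/4)·x_2/x_1. Set MRS = p_1/p_2.
So 5·p_2·x_2 = 4·p_1·x_1; combined with the budget, a share 5/9 of income goes to x_1.
Demand: x_1*(p_1,p_2,m) = 5/9·m/p_1 and x_2* = 4/9·m/p_2.
At p_1=5, p_2=4, m=173: x_1* = 5/9·173/5 = 19.2222.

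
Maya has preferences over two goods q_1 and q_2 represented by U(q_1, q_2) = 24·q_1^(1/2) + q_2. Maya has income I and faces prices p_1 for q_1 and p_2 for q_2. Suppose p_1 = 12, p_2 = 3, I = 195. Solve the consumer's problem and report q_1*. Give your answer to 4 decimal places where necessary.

Set MRS = p_1/p_2: 12·q_1^(−1/2) = p_1/p_2.
Thus q_1* = (12·p_2/p_1)² — independent of I — with the rest of income spent on q_2.
Plugging in: q_1* = (12·3/12)² = 9.

q_1* = 9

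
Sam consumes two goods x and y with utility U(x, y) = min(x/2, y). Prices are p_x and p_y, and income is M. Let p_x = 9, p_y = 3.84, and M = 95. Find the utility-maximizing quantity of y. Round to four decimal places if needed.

y* = 4.3498

Leontief preferences: the optimum is at the kink where x/2 = y/1, i.e. y = (1/2)·x.
Budget: p_x·x + p_y·(1/2)·x = M, so (2·p_x + p_y)·x = 2·M.
Demand: x*(p_x,p_y,M) = 2·M/(2·p_x + p_y), y* = M/(2·p_x + p_y).
Here 2·9 + 3.84 = 21.84, giving y* = 4.3498.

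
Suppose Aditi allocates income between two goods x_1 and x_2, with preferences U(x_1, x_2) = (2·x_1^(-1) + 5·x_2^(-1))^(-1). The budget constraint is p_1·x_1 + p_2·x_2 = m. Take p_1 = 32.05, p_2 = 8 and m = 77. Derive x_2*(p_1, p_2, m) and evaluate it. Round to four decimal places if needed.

x_2* = 4.2478

From the CES first-order condition, (2/5)·(x_2/x_1)^(2) = p_1/p_2.
Solve for the ratio: x_2/x_1 = [(5/2)·p_1/p_2]^(0.5).
With the ratio pinned down, the budget gives x_1* = m/(p_1 + p_2·(x_2/x_1)) and x_2* = (x_2/x_1)·x_1*.
Numerically x_2/x_1 = 3.164747, so x_1* = 77/(32.05 + 8·3.164747) = 1.3422 and x_2* = 3.164747·1.3422 = 4.2478.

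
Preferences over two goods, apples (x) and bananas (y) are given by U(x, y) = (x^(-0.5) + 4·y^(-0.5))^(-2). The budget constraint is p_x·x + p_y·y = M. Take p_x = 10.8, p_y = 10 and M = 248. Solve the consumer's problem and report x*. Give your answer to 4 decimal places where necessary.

Numerically y/x = 2.652503, so x* = 248/(10.8 + 10·2.652503) = 6.6443.

x* = 6.6443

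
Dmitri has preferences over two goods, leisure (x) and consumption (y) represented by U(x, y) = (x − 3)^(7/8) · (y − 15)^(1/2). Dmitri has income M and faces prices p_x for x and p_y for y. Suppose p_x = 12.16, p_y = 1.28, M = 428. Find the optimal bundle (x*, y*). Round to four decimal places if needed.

x* = 22.4844, y* = 120.7727

Substituting into the budget: x* = 3 + 7/11·(M − 3·p_x − 15·p_y)/p_x, and y* = 15 + 4/11·(…)/p_y.
Discretionary income = 428 − 3·12.16 − 15·1.28 = 372.32; x* = 3 + 7/11·372.32/12.16 = 22.4844; y* = 15 + 4/11·372.32/1.28 = 120.7727.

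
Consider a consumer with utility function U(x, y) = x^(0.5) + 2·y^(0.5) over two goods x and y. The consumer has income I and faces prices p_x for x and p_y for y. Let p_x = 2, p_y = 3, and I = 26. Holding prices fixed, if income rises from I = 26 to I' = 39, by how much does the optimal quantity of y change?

Δy* = 3.1515

Numerically y/x = 1.777778, so x* = 26/(2 + 3·1.777778) = 3.5455 and y* = 1.777778·3.5455 = 6.303.
At I' = 39: y* = 9.4545. Change: 9.4545 − 6.303 = 3.1515.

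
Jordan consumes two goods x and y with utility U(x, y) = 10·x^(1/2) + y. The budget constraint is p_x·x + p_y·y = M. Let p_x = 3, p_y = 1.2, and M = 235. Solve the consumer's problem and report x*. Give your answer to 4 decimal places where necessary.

x* = 4

Plugging in: x* = (5·1.2/3)² = 4.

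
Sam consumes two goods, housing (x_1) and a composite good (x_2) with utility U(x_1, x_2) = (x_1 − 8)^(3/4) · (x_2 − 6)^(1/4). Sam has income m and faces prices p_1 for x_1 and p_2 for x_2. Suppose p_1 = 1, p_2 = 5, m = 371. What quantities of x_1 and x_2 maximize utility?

Let x_1' = x_1−8, x_2' = x_2−6. MRS = 3·x_2'/x_1' = p_1/p_2.
Substituting into the budget: x_1* = 8 + 0.75·(m − 8·p_1 − 6·p_2)/p_1, and x_2* = 6 + 0.25·(…)/p_2.
Discretionary income = 371 − 8·1 − 6·5 = 333; x_1* = 8 + 0.75·333/1 = 257.75; x_2* = 6 + 0.25·333/5 = 22.65.

x_1* = 257.75, x_2* = 22.65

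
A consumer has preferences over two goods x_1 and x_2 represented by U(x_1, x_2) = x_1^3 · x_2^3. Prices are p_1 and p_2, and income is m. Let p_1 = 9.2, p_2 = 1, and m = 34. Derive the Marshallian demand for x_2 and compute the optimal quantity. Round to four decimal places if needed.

x_2* = 17

At p_1=9.2, p_2=1, m=34: x_2* = 0.5·34/1 = 17.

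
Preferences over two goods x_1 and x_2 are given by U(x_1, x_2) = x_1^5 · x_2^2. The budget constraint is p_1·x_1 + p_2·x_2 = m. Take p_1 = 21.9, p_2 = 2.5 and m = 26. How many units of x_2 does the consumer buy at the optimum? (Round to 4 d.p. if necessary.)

MU_x_1/MU_x_2 = (5·x_2)/(2·x_1); tangency sets this equal to p_1/p_2.
So 5·p_2·x_2 = 2·p_1·x_1; combined with the budget, a share 5/7 of income goes to x_1.
Demand: x_1*(p_1,p_2,m) = 5/7·m/p_1 and x_2* = 2/7·m/p_2.
At p_1=21.9, p_2=2.5, m=26: x_2* = 2/7·26/2.5 = 2.9714.

x_2* = 2.9714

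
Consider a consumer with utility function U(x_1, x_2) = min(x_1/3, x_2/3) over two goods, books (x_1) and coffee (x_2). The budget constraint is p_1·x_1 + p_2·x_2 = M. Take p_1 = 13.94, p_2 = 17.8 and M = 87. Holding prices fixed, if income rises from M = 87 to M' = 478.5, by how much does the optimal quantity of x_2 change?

With perfect complements, no substitution: consume in ratio x_1:x_2 = 3:3.
Budget: p_1·x_1 + p_2·x_1 = M, so (3·p_1 + 3·p_2)·x_1 = 3·M.
Demand: x_1*(p_1,p_2,M) = 3·M/(3·p_1 + 3·p_2), x_2* = 3·M/(3·p_1 + 3·p_2).
Here 3·13.94 + 3·17.8 = 95.22, giving x_2* = 2.741.
At M' = 478.5: x_2* = 15.0756. Change: 15.0756 − 2.741 = 12.3346.

Δx_2* = 12.3346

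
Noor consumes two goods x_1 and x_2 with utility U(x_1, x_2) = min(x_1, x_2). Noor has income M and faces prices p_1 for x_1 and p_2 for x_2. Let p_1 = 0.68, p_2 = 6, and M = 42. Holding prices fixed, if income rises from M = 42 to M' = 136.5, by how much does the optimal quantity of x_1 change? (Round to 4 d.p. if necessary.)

Leontief preferences: the optimum is at the kink where x_1/1 = x_2/1, i.e. x_2 = x_1.
Budget: p_1·x_1 + p_2·x_1 = M, so (p_1 + p_2)·x_1 = M.
Demand: x_1*(p_1,p_2,M) = M/(p_1 + p_2), x_2* = M/(p_1 + p_2).
Here 0.68 + 6 = 6.68, giving x_1* = 6.2874.
At M' = 136.5: x_1* = 20.4341. Change: 20.4341 − 6.2874 = 14.1467.

Δx_1* = 14.1467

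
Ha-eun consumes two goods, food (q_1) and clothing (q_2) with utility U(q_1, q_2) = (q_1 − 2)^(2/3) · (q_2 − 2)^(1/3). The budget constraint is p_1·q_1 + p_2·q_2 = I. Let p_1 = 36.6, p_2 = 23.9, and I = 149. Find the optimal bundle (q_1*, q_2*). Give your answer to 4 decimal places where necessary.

q_1* = 2.51, q_2* = 2.3905

Discretionary income = 149 − 2·36.6 − 2·23.9 = 28; q_1* = 2 + 2/3·28/36.6 = 2.51; q_2* = 2 + 1/3·28/23.9 = 2.3905.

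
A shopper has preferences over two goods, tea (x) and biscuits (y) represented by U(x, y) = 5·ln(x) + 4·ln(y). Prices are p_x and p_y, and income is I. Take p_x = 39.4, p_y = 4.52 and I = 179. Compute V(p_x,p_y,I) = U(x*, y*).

Tangency: MRS = (5/4)·y/x = p_x/p_y.
So 5·p_y·y = 4·p_x·x; combined with the budget, a share 5/9 of income goes to x.
Demand: x*(p_x,p_y,I) = 5/9·I/p_x and y* = 4/9·I/p_y.
At p_x=39.4, p_y=4.52, I=179: x* = 5/9·179/39.4 = 2.524, y* = 17.6008.
Utility at the optimum: U(2.524, 17.6008) = 16.1009.

V = 16.1009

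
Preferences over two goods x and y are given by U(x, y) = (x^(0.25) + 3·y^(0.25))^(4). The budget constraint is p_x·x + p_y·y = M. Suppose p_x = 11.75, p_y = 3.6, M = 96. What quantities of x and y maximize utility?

x* = 1.1014, y* = 23.0719

MRS = MU_x/MU_y = (1/3)·(y/x)^(0.75). Set equal to p_x/p_y.
Solve for the ratio: y/x = [3·p_x/p_y]^(4/3).
Substitute y = (y/x)·x into the budget: x* = M/(p_x + p_y·(y/x)).
Numerically y/x = 20.94798, so x* = 96/(11.75 + 3.6·20.94798) = 1.1014 and y* = 20.94798·1.1014 = 23.0719.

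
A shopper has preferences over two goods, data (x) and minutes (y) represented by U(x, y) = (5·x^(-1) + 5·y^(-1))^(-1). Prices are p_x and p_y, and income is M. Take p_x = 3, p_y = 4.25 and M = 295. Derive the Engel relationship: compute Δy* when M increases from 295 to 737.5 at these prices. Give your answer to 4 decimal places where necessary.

Δy* = 56.5805

From the CES first-order condition, (y/x)^(2) = p_x/p_y.
Hence y/x = (p_x/p_y)^(1/(2)), i.e. raised to the 0.5 power.
Substitute y = (y/x)·x into the budget: x* = M/(p_x + p_y·(y/x)).
Numerically y/x = 0.840168, so x* = 295/(3 + 4.25·0.840168) = 44.8962 and y* = 0.840168·44.8962 = 37.7203.
At M' = 737.5: y* = 94.3009. Change: 94.3009 − 37.7203 = 56.5805.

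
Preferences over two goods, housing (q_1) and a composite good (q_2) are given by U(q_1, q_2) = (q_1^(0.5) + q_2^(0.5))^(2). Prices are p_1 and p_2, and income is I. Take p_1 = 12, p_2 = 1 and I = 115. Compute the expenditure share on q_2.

From the CES first-order condition, (q_2/q_1)^(0.5) = p_1/p_2.
Hence q_2/q_1 = (p_1/p_2)^(1/(0.5)), i.e. raised to the 2 power.
Substitute q_2 = (q_2/q_1)·q_1 into the budget: q_1* = I/(p_1 + p_2·(q_2/q_1)).
Numerically q_2/q_1 = 144, so q_1* = 115/(12 + 1·144) = 0.7372 and q_2* = 144·0.7372 = 106.1538.
Expenditure on q_2: 1·106.1538 = 106.1538; share = 0.9231.

share on q_2 = 0.9231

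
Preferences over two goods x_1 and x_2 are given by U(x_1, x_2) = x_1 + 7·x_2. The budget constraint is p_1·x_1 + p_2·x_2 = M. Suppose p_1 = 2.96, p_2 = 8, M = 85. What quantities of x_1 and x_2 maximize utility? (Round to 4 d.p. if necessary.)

x_1* = 0, x_2* = 10.625

Linear utility — the consumer picks whichever good has higher MU/price: 1/2.96 = 0.3378 vs 7/8 = 0.875.
x_2 gives more utility per dollar, so spend all income on x_2: x_2* = M/p_2, x_1* = 0.
Numerically: x_1* = 0, x_2* = 10.625.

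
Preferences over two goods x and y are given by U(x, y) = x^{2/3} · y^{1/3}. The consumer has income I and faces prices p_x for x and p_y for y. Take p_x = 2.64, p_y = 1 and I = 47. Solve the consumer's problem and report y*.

At p_x=2.64, p_y=1, I=47: y* = 1/3·47/1 = 15.6667.

y* = 15.6667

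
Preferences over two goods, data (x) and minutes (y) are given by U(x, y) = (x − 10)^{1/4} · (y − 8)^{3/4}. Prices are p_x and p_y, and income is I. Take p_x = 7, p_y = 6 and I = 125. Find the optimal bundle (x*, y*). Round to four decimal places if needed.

This is Cobb-Douglas in (x−10, y−8): tangency gives 0.25·p_y·(y−8) = 0.75·p_x·(x−10).
After buying the subsistence bundle (10, 8), a share 0.25 of the remaining income goes to x: x* = 10 + 0.25·(I − 10p_x − 8p_y)/p_x.
Discretionary income = 125 − 10·7 − 8·6 = 7; x* = 10 + 0.25·7/7 = 10.25; y* = 8 + 0.75·7/6 = 8.875.

x* = 10.25, y* = 8.875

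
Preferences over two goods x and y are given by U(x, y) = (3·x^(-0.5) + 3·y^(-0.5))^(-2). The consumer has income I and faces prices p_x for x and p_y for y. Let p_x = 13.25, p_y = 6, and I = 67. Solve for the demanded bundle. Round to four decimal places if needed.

MU_x ∝ 3·x^(-1.5), MU_y ∝ 3·y^(-1.5), so MRS = (y/x)^(1.5) = p_x/p_y.
Hence y/x = (p_x/p_y)^(1/(1.5)), i.e. raised to the 2/3 power.
With the ratio pinned down, the budget gives x* = I/(p_x + p_y·(y/x)) and y* = (y/x)·x*.
Numerically y/x = 1.695807, so x* = 67/(13.25 + 6·1.695807) = 2.8602 and y* = 1.695807·2.8602 = 4.8504.

x* = 2.8602, y* = 4.8504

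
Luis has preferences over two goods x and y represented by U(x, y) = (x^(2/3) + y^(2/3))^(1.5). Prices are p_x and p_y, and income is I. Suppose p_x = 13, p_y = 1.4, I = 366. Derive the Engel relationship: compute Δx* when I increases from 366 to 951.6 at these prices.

Δx* = 0.5164

From the CES first-order condition, (y/x)^(1/3) = p_x/p_y.
Hence y/x = (p_x/p_y)^(1/(1/3)), i.e. raised to the 3 power.
With the ratio pinned down, the budget gives x* = I/(p_x + p_y·(y/x)) and y* = (y/x)·x*.
Numerically y/x = 800.655977, so x* = 366/(13 + 1.4·800.655977) = 0.3228.
At I' = 951.6: x* = 0.8392. Change: 0.8392 − 0.3228 = 0.5164.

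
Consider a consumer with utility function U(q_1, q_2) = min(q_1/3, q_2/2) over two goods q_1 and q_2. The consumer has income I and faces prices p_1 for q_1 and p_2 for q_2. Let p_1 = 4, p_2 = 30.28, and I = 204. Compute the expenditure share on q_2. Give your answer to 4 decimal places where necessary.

share on q_2 = 0.8346

With perfect complements, no substitution: consume in ratio q_1:q_2 = 3:2.
Budget: p_1·q_1 + p_2·(2/3)·q_1 = I, so (3·p_1 + 2·p_2)·q_1 = 3·I.
Demand: q_1*(p_1,p_2,I) = 3·I/(3·p_1 + 2·p_2), q_2* = 2·I/(3·p_1 + 2·p_2).
Here 3·4 + 2·30.28 = 72.56, giving q_1* = 8.4344 and q_2* = 5.6229.
Expenditure on q_2: 30.28·5.6229 = 170.2624; share = 0.8346.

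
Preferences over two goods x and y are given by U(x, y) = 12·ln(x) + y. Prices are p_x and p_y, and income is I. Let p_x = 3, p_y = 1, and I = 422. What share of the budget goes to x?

share on x = 0.0284

Set MRS = p_x/p_y: (12/x)/1 = p_x/p_y.
So x*(p_x,p_y) = 12·p_y/p_x, independent of income; and y* = (I − 12·p_y)/p_y.
At the given prices: x* = 12·1/3 = 4, and y* = 410.
Expenditure on x: 3·4 = 12; share = 0.0284.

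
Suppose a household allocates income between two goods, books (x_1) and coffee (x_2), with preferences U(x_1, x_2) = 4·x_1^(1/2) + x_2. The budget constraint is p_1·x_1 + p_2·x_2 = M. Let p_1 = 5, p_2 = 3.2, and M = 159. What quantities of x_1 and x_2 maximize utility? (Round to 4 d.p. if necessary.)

x_1* = 1.6384, x_2* = 47.1275

MU_x_1 = 2/√x_1, MU_x_2 = 1. Tangency: 2/√x_1 = p_1/p_2.
Solve: √x_1 = 2·p_2/p_1, so x_1*(p_1,p_2) = (2·p_2/p_1)², and x_2* = (M − p_1·x_1*)/p_2.
Plugging in: x_1* = (2·3.2/5)² = 1.6384, x_2* = 47.1275.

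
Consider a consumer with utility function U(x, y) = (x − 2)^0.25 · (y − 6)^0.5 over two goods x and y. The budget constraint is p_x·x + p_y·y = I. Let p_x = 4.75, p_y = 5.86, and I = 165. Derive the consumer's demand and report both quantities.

x* = 10.4449, y* = 19.6906

Let x' = x−2, y' = y−6. MRS = (1/2)·y'/x' = p_x/p_y.
After buying the subsistence bundle (2, 6), a share 1/3 of the remaining income goes to x: x* = 2 + 1/3·(I − 2p_x − 6p_y)/p_x.
Discretionary income = 165 − 2·4.75 − 6·5.86 = 120.34; x* = 2 + 1/3·120.34/4.75 = 10.4449; y* = 6 + 2/3·120.34/5.86 = 19.6906.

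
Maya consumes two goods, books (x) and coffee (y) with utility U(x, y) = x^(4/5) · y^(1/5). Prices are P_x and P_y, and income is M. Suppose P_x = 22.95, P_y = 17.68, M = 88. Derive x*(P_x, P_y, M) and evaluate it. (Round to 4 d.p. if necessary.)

Demand: x*(P_x,P_y,M) = 0.8·M/P_x and y* = 0.2·M/P_y.
At P_x=22.95, P_y=17.68, M=88: x* = 0.8·88/22.95 = 3.0675.

x* = 3.0675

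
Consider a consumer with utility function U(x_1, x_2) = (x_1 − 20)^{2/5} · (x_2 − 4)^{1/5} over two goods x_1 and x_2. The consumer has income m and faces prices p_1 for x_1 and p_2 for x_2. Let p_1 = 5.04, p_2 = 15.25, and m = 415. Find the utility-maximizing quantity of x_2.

This is Cobb-Douglas in (x_1−20, x_2−4): tangency gives 0.4·p_2·(x_2−4) = 0.2·p_1·(x_1−20).
Substituting into the budget: x_1* = 20 + 2/3·(m − 20·p_1 − 4·p_2)/p_1, and x_2* = 4 + 1/3·(…)/p_2.
Discretionary income = 415 − 20·5.04 − 4·15.25 = 253.2; x_2* = 4 + 1/3·253.2/15.25 = 9.5344.

x_2* = 9.5344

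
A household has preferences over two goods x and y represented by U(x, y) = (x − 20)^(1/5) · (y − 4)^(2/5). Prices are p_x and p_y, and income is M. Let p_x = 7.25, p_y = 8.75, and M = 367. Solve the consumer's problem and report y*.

y* = 18.2476

MRS = (1/2)·(y−4)/(x−20). Tangency with p_x/p_y gives y−4 = 2·(p_x/p_y)·(x−20).
After buying the subsistence bundle (20, 4), a share 1/3 of the remaining income goes to x: x* = 20 + 1/3·(M − 20p_x − 4p_y)/p_x.
Discretionary income = 367 − 20·7.25 − 4·8.75 = 187; y* = 4 + 2/3·187/8.75 = 18.2476.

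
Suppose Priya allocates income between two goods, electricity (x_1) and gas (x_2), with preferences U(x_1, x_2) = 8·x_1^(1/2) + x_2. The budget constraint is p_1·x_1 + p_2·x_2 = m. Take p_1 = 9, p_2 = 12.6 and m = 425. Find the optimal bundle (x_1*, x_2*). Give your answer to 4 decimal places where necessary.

Plugging in: x_1* = (4·12.6/9)² = 31.36, x_2* = 11.3302.

x_1* = 31.36, x_2* = 11.3302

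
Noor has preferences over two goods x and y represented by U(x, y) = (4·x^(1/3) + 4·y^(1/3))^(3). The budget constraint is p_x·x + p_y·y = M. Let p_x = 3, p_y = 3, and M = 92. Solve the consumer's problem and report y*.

With the ratio pinned down, the budget gives x* = M/(p_x + p_y·(y/x)) and y* = (y/x)·x*.
Numerically y/x = 1, so x* = 92/(3 + 3·1) = 15.3333 and y* = 1·15.3333 = 15.3333.

y* = 15.3333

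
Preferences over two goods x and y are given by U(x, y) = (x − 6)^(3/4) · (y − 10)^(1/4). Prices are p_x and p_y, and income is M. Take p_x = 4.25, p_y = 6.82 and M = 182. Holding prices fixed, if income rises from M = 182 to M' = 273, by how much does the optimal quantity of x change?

This is Cobb-Douglas in (x−6, y−10): tangency gives 0.75·p_y·(y−10) = 0.25·p_x·(x−6).
Substituting into the budget: x* = 6 + 0.75·(M − 6·p_x − 10·p_y)/p_x, and y* = 10 + 0.25·(…)/p_y.
Discretionary income = 182 − 6·4.25 − 10·6.82 = 88.3; x* = 6 + 0.75·88.3/4.25 = 21.5824.
At M' = 273: x* = 37.6412. Change: 37.6412 − 21.5824 = 16.0588.

Δx* = 16.0588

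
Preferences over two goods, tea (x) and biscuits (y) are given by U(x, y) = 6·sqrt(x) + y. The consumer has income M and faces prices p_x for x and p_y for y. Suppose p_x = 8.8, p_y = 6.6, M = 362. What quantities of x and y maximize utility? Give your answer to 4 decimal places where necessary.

MU_x = 3/√x, MU_y = 1. Tangency: 3/√x = p_x/p_y.
Thus x* = (3·p_y/p_x)² — independent of M — with the rest of income spent on y.
Plugging in: x* = (3·6.6/8.8)² = 5.0625, y* = 48.0985.

x* = 5.0625, y* = 48.0985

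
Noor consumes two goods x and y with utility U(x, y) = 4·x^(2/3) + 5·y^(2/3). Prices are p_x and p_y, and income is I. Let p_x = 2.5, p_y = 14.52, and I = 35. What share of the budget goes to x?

share on x = 0.9453

From the CES first-order condition, (4/5)·(y/x)^(1/3) = p_x/p_y.
Solve for the ratio: y/x = [(5/4)·p_x/p_y]^(3).
With the ratio pinned down, the budget gives x* = I/(p_x + p_y·(y/x)) and y* = (y/x)·x*.
Numerically y/x = 0.009969, so x* = 35/(2.5 + 14.52·0.009969) = 13.2338 and y* = 0.009969·13.2338 = 0.1319.
Expenditure on x: 2.5·13.2338 = 33.0844; share = 0.9453.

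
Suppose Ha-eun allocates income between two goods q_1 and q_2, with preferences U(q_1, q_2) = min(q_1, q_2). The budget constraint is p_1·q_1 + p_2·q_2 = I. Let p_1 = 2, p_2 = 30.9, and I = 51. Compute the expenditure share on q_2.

share on q_2 = 0.9392

Leontief preferences: the optimum is at the kink where q_1/1 = q_2/1, i.e. q_2 = q_1.
Budget: p_1·q_1 + p_2·q_1 = I, so (p_1 + p_2)·q_1 = I.
Demand: q_1*(p_1,p_2,I) = I/(p_1 + p_2), q_2* = I/(p_1 + p_2).
Here 2 + 30.9 = 32.9, giving q_1* = 1.5502 and q_2* = 1.5502.
Expenditure on q_2: 30.9·1.5502 = 47.8997; share = 0.9392.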